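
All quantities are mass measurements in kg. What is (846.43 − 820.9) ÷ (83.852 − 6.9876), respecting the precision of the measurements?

0.332

846.43 − 820.9 = 25.53, limited to 1 d.p. → 3 s.f.; 83.852 − 6.9876 = 76.8644, limited to 3 d.p. → 5 s.f.
Carrying full precision, 25.53 ÷ 76.8644 = 0.332143358954…; keep min(3, 5) = 3 s.f.
Rounded to 3 significant figures: 0.332.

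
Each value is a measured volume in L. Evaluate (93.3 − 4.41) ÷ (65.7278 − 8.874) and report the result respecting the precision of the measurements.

93.3 − 4.41 = 88.89, limited to 1 d.p. → 3 s.f.; 65.7278 − 8.874 = 56.8538, limited to 3 d.p. → 5 s.f.
Carrying full precision, 88.89 ÷ 56.8538 = 1.56348388322…; keep min(3, 5) = 3 s.f.
Rounded to 3 significant figures: 1.56.

1.56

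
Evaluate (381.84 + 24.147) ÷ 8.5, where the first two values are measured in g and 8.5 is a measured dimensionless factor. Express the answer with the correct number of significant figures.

48 g

381.84 g + 24.147 g = 405.987 g; the sum is limited to 2 decimal places (5 s.f.).
Carrying full precision, 405.987 ÷ 8.5 = 47.7631764706… g; 8.5 has 2 s.f., so the result keeps min(5, 2) = 2 s.f.
Rounded to 2 significant figures: 48 g.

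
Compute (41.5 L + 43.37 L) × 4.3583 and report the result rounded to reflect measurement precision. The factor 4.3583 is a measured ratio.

41.5 L + 43.37 L = 84.87 L; the sum is limited to 1 decimal place (3 s.f.).
Carrying full precision, 84.87 × 4.3583 = 369.888921 L; 4.3583 has 5 s.f., so the result keeps min(3, 5) = 3 s.f.
Rounded to 3 significant figures: 3.70 × 10^2 L.

3.70 × 10^2 L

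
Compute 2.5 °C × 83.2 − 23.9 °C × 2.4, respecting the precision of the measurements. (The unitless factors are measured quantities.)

2.5 × 83.2 = 208 → 2.1 × 10^2 °C (2 s.f., last digit at the 10^1 place).
23.9 × 2.4 = 57.36 → 57 °C (2 s.f., last digit at the 10^0 place).
Difference: 150.64 °C; keep the coarser place, 10^1.
Result: 1.5 × 10^2 °C.

1.5 × 10^2 °C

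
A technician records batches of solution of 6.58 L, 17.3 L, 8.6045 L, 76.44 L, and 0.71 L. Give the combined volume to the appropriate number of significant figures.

109.6 L

6.58 L + 17.3 L + 8.6045 L + 76.44 L + 0.71 L = 109.6345 L.
Addition/subtraction keeps the fewest decimal places: 6.58 → 2 decimal places, 17.3 → 1 decimal place, 8.6045 → 4 decimal places, 76.44 → 2 decimal places, 0.71 → 2 decimal places; limit is 1.
Rounded to 1 decimal place: 109.6 L.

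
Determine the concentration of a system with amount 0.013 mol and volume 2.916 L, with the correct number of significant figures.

concentration = 0.013 mol ÷ 2.916 L = 0.00445816186557… mol/L.
0.013 has 2 significant figures; 2.916 has 4.
Division/multiplication keeps the fewest: 2 significant figures.
Rounded: 0.0045 mol/L.

0.0045 mol/L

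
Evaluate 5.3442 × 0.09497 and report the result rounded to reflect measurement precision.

0.5075

5.3442 × 0.09497 = 0.507538674
Multiplication/division keeps the fewest significant figures: 5.3442 → 5 s.f., 0.09497 → 4 s.f.; limit is 4.
Rounded to 4 significant figures: 0.5075.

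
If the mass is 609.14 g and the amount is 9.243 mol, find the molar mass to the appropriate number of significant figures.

molar mass = 609.14 g ÷ 9.243 mol = 65.9028453965… g/mol.
609.14 has 5 significant figures; 9.243 has 4.
Division/multiplication keeps the fewest: 4 significant figures.
Rounded: 65.90 g/mol.

65.90 g/mol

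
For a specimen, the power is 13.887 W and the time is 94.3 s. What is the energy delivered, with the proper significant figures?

1.31 × 10^3 J

energy delivered = 13.887 W × 94.3 s = 1309.5441 J.
13.887 has 5 significant figures; 94.3 has 3.
Division/multiplication keeps the fewest: 3 significant figures.
Rounded: 1.31 × 10^3 J.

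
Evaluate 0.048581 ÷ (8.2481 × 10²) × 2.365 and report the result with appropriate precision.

1.393 × 10⁻⁴

0.048581 ÷ (8.2481 × 10²) × 2.365 = 0.000139297613996…
Multiplication/division keeps the fewest significant figures: 0.048581 → 5 s.f., 8.2481 × 10² → 5 s.f., 2.365 → 4 s.f.; limit is 4.
Rounded to 4 significant figures: 1.393 × 10⁻⁴.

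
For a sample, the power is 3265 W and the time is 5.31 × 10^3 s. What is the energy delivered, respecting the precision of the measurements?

energy delivered = 3265 W × 5.31 × 10^3 s = 17337150 J.
3265 has 4 significant figures; 5.31 × 10^3 has 3.
Division/multiplication keeps the fewest: 3 significant figures.
Rounded: 1.73 × 10^7 J.

1.73 × 10^7 J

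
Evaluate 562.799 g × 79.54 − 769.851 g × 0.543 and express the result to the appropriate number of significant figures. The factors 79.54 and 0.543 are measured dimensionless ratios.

4.435 × 10⁴ g

562.799 × 79.54 = 44765.03246 → 4.477 × 10⁴ g (4 s.f., last digit at the 10^1 place).
769.851 × 0.543 = 418.029093 → 418 g (3 s.f., last digit at the 10^0 place).
Difference: 44347.003367 g; keep the coarser place, 10^1.
Result: 4.435 × 10⁴ g.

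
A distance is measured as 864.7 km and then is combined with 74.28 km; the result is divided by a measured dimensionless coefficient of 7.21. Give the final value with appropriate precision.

864.7 km + 74.28 km = 938.98 km; the sum is limited to 1 decimal place (4 s.f.).
Carrying full precision, 938.98 ÷ 7.21 = 130.233009709… km; 7.21 has 3 s.f., so the result keeps min(4, 3) = 3 s.f.
Rounded to 3 significant figures: 130. km.

130. km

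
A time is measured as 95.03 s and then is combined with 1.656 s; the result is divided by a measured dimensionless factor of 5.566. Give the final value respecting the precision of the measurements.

17.37 s

95.03 s + 1.656 s = 96.686 s; the sum is limited to 2 decimal places (4 s.f.).
Carrying full precision, 96.686 ÷ 5.566 = 17.370822853… s; 5.566 has 4 s.f., so the result keeps min(4, 4) = 4 s.f.
Rounded to 4 significant figures: 17.37 s.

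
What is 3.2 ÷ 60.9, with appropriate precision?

0.053

3.2 ÷ 60.9 = 0.0525451559934…
Multiplication/division keeps the fewest significant figures: 3.2 → 2 s.f., 60.9 → 3 s.f.; limit is 2.
Rounded to 2 significant figures: 0.053.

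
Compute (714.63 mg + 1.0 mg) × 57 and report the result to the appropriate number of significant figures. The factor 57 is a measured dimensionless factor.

4.1 × 10^4 mg

714.63 mg + 1.0 mg = 715.63 mg; the sum is limited to 1 decimal place (4 s.f.).
Carrying full precision, 715.63 × 57 = 40790.91 mg; 57 has 2 s.f., so the result keeps min(4, 2) = 2 s.f.
Rounded to 2 significant figures: 4.1 × 10^4 mg.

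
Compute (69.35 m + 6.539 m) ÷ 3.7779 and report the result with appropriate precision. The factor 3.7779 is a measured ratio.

20.09 m

69.35 m + 6.539 m = 75.889 m; the sum is limited to 2 decimal places (4 s.f.).
Carrying full precision, 75.889 ÷ 3.7779 = 20.0876148125… m; 3.7779 has 5 s.f., so the result keeps min(4, 5) = 4 s.f.
Rounded to 4 significant figures: 20.09 m.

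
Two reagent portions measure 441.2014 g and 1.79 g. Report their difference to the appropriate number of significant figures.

439.41 g

441.2014 g − 1.79 g = 439.4114 g.
Addition/subtraction keeps the fewest decimal places: 441.2014 → 4 decimal places, 1.79 → 2 decimal places; limit is 2.
Rounded to 2 decimal places: 439.41 g.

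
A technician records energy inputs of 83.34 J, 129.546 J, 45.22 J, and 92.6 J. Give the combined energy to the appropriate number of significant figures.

83.34 J + 129.546 J + 45.22 J + 92.6 J = 350.706 J.
Addition/subtraction keeps the fewest decimal places: 83.34 → 2 decimal places, 129.546 → 3 decimal places, 45.22 → 2 decimal places, 92.6 → 1 decimal place; limit is 1.
Rounded to 1 decimal place: 350.7 J.

350.7 J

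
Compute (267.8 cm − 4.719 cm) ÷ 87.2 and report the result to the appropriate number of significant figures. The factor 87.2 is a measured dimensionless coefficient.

267.8 cm − 4.719 cm = 263.081 cm; the difference is limited to 1 decimal place (4 s.f.).
Carrying full precision, 263.081 ÷ 87.2 = 3.01698394495… cm; 87.2 has 3 s.f., so the result keeps min(4, 3) = 3 s.f.
Rounded to 3 significant figures: 3.02 cm.

3.02 cm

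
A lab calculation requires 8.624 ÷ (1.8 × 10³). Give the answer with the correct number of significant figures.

8.624 ÷ (1.8 × 10³) = 0.00479111111111…
Multiplication/division keeps the fewest significant figures: 8.624 → 4 s.f., 1.8 × 10³ → 2 s.f.; limit is 2.
Rounded to 2 significant figures: 4.8 × 10⁻³.

4.8 × 10⁻³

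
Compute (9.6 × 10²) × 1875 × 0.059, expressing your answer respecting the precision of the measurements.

(9.6 × 10²) × 1875 × 0.059 = 106200
Multiplication/division keeps the fewest significant figures: 9.6 × 10² → 2 s.f., 1875 → 4 s.f., 0.059 → 2 s.f.; limit is 2.
Rounded to 2 significant figures: 1.1 × 10⁵.

1.1 × 10⁵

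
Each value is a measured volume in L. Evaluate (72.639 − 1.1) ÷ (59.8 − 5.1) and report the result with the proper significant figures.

72.639 − 1.1 = 71.539, limited to 1 d.p. → 3 s.f.; 59.8 − 5.1 = 54.7, limited to 1 d.p. → 3 s.f.
Carrying full precision, 71.539 ÷ 54.7 = 1.30784277879…; keep min(3, 3) = 3 s.f.
Rounded to 3 significant figures: 1.31.

1.31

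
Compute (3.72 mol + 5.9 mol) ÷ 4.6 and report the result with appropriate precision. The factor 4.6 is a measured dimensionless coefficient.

3.72 mol + 5.9 mol = 9.62 mol; the sum is limited to 1 decimal place (2 s.f.).
Carrying full precision, 9.62 ÷ 4.6 = 2.09130434783… mol; 4.6 has 2 s.f., so the result keeps min(2, 2) = 2 s.f.
Rounded to 2 significant figures: 2.1 mol.

2.1 mol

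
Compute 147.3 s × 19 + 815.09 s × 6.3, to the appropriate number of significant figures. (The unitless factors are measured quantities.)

147.3 × 19 = 2798.7 → 2.8 × 10³ s (2 s.f., last digit at the 10^2 place).
815.09 × 6.3 = 5135.067 → 5.1 × 10³ s (2 s.f., last digit at the 10^2 place).
Sum: 7933.767 s; keep the coarser place, 10^2.
Result: 7.9 × 10³ s.

7.9 × 10³ s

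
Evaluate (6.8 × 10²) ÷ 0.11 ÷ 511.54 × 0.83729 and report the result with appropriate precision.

1.0 × 10¹

(6.8 × 10²) ÷ 0.11 ÷ 511.54 × 0.83729 = 10.1184160485…
Multiplication/division keeps the fewest significant figures: 6.8 × 10² → 2 s.f., 0.11 → 2 s.f., 511.54 → 5 s.f., 0.83729 → 5 s.f.; limit is 2.
Rounded to 2 significant figures: 1.0 × 10¹.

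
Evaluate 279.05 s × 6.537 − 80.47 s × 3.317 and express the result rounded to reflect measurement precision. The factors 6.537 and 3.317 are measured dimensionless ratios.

279.05 × 6.537 = 1824.14985 → 1824 s (4 s.f., last digit at the 10^0 place).
80.47 × 3.317 = 266.91899 → 266.9 s (4 s.f., last digit at the 10^-1 place).
Difference: 1557.23086 s; keep the coarser place, 10^0.
Result: 1557 s.

1557 s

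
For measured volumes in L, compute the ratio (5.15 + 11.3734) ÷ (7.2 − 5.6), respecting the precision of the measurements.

5.15 + 11.3734 = 16.5234, limited to 2 d.p. → 4 s.f.; 7.2 − 5.6 = 1.6, limited to 1 d.p. → 2 s.f.
Carrying full precision, 16.5234 ÷ 1.6 = 10.327125; keep min(4, 2) = 2 s.f.
Rounded to 2 significant figures: 1.0 × 10^1.

1.0 × 10^1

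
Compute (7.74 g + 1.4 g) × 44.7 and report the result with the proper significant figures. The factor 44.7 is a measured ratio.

7.74 g + 1.4 g = 9.14 g; the sum is limited to 1 decimal place (2 s.f.).
Carrying full precision, 9.14 × 44.7 = 408.558 g; 44.7 has 3 s.f., so the result keeps min(2, 3) = 2 s.f.
Rounded to 2 significant figures: 4.1 × 10^2 g.

4.1 × 10^2 g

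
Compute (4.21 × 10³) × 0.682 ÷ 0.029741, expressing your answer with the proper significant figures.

9.65 × 10⁴

(4.21 × 10³) × 0.682 ÷ 0.029741 = 96540.8022595…
Multiplication/division keeps the fewest significant figures: 4.21 × 10³ → 3 s.f., 0.682 → 3 s.f., 0.029741 → 5 s.f.; limit is 3.
Rounded to 3 significant figures: 9.65 × 10⁴.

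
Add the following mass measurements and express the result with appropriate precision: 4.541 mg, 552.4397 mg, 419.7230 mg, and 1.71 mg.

978.41 mg

4.541 mg + 552.4397 mg + 419.7230 mg + 1.71 mg = 978.4137 mg.
Addition/subtraction keeps the fewest decimal places: 4.541 → 3 decimal places, 552.4397 → 4 decimal places, 419.7230 → 4 decimal places, 1.71 → 2 decimal places; limit is 2.
Rounded to 2 decimal places: 978.41 mg.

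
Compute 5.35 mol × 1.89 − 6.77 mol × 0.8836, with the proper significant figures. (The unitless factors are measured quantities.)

5.35 × 1.89 = 10.1115 → 10.1 mol (3 s.f., last digit at the 10^-1 place).
6.77 × 0.8836 = 5.981972 → 5.98 mol (3 s.f., last digit at the 10^-2 place).
Difference: 4.129528 mol; keep the coarser place, 10^-1.
Result: 4.1 mol.

4.1 mol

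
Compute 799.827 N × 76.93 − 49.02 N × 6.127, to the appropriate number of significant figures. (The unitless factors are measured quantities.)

6.123 × 10^4 N

799.827 × 76.93 = 61530.69111 → 6.153 × 10^4 N (4 s.f., last digit at the 10^1 place).
49.02 × 6.127 = 300.34554 → 300.3 N (4 s.f., last digit at the 10^-1 place).
Difference: 61230.34557 N; keep the coarser place, 10^1.
Result: 6.123 × 10^4 N.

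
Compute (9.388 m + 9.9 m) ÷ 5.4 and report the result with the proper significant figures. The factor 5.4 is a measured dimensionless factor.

3.6 m

9.388 m + 9.9 m = 19.288 m; the sum is limited to 1 decimal place (3 s.f.).
Carrying full precision, 19.288 ÷ 5.4 = 3.57185185185… m; 5.4 has 2 s.f., so the result keeps min(3, 2) = 2 s.f.
Rounded to 2 significant figures: 3.6 m.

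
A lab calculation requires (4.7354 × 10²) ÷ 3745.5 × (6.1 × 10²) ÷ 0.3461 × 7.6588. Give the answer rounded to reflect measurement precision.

(4.7354 × 10²) ÷ 3745.5 × (6.1 × 10²) ÷ 0.3461 × 7.6588 = 1706.61607777…
Multiplication/division keeps the fewest significant figures: 4.7354 × 10² → 5 s.f., 3745.5 → 5 s.f., 6.1 × 10² → 2 s.f., 0.3461 → 4 s.f., 7.6588 → 5 s.f.; limit is 2.
Rounded to 2 significant figures: 1.7 × 10³.

1.7 × 10³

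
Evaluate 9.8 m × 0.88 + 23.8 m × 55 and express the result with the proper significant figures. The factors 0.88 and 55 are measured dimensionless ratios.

9.8 × 0.88 = 8.624 → 8.6 m (2 s.f., last digit at the 10^-1 place).
23.8 × 55 = 1309 → 1.3 × 10³ m (2 s.f., last digit at the 10^2 place).
Sum: 1317.624 m; keep the coarser place, 10^2.
Result: 1.3 × 10³ m.

1.3 × 10³ m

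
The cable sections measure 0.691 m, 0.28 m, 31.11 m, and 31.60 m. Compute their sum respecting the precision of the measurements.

0.691 m + 0.28 m + 31.11 m + 31.60 m = 63.681 m.
Addition/subtraction keeps the fewest decimal places: 0.691 → 3 decimal places, 0.28 → 2 decimal places, 31.11 → 2 decimal places, 31.60 → 2 decimal places; limit is 2.
Rounded to 2 decimal places: 63.68 m.

63.68 m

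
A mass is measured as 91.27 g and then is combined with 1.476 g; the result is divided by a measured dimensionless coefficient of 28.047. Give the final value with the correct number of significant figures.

3.307 g

91.27 g + 1.476 g = 92.746 g; the sum is limited to 2 decimal places (4 s.f.).
Carrying full precision, 92.746 ÷ 28.047 = 3.30680643206… g; 28.047 has 5 s.f., so the result keeps min(4, 5) = 4 s.f.
Rounded to 4 significant figures: 3.307 g.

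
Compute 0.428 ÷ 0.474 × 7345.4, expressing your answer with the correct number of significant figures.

6.63 × 10^3

0.428 ÷ 0.474 × 7345.4 = 6632.55527426…
Multiplication/division keeps the fewest significant figures: 0.428 → 3 s.f., 0.474 → 3 s.f., 7345.4 → 5 s.f.; limit is 3.
Rounded to 3 significant figures: 6.63 × 10^3.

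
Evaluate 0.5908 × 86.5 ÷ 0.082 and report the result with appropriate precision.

0.5908 × 86.5 ÷ 0.082 = 623.22195122…
Multiplication/division keeps the fewest significant figures: 0.5908 → 4 s.f., 86.5 → 3 s.f., 0.082 → 2 s.f.; limit is 2.
Rounded to 2 significant figures: 6.2 × 10^2.

6.2 × 10^2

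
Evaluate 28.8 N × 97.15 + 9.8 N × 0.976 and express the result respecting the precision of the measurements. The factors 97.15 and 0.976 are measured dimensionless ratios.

2.81 × 10³ N

28.8 × 97.15 = 2797.92 → 2.80 × 10³ N (3 s.f., last digit at the 10^1 place).
9.8 × 0.976 = 9.5648 → 9.6 N (2 s.f., last digit at the 10^-1 place).
Sum: 2807.4848 N; keep the coarser place, 10^1.
Result: 2.81 × 10³ N.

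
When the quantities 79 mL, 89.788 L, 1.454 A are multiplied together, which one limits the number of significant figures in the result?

79 mL

79 mL → 2 s.f.; 89.788 L → 5 s.f.; 1.454 A → 4 s.f.
The fewest is 2 significant figures, from 79 mL.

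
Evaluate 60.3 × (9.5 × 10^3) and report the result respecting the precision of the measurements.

60.3 × (9.5 × 10^3) = 572850
Multiplication/division keeps the fewest significant figures: 60.3 → 3 s.f., 9.5 × 10^3 → 2 s.f.; limit is 2.
Rounded to 2 significant figures: 5.7 × 10^5.

5.7 × 10^5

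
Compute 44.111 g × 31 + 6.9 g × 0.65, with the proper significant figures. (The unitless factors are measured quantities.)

44.111 × 31 = 1367.441 → 1.4 × 10³ g (2 s.f., last digit at the 10^2 place).
6.9 × 0.65 = 4.485 → 4.5 g (2 s.f., last digit at the 10^-1 place).
Sum: 1371.926 g; keep the coarser place, 10^2.
Result: 1.4 × 10³ g.

1.4 × 10³ g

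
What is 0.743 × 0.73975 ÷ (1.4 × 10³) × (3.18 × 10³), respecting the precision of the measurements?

0.743 × 0.73975 ÷ (1.4 × 10³) × (3.18 × 10³) = 1.24845493929…
Multiplication/division keeps the fewest significant figures: 0.743 → 3 s.f., 0.73975 → 5 s.f., 1.4 × 10³ → 2 s.f., 3.18 × 10³ → 3 s.f.; limit is 2.
Rounded to 2 significant figures: 1.2.

1.2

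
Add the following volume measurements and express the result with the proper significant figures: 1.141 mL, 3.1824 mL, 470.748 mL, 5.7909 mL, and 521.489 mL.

1.141 mL + 3.1824 mL + 470.748 mL + 5.7909 mL + 521.489 mL = 1002.3513 mL.
Addition/subtraction keeps the fewest decimal places: 1.141 → 3 decimal places, 3.1824 → 4 decimal places, 470.748 → 3 decimal places, 5.7909 → 4 decimal places, 521.489 → 3 decimal places; limit is 3.
Rounded to 3 decimal places: 1002.351 mL.

1002.351 mL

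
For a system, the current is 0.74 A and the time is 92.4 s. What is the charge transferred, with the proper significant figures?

charge transferred = 0.74 A × 92.4 s = 68.376 C.
0.74 has 2 significant figures; 92.4 has 3.
Division/multiplication keeps the fewest: 2 significant figures.
Rounded: 68 C.

68 C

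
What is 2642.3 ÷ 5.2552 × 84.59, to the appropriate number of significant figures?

2642.3 ÷ 5.2552 × 84.59 = 42531.6176359…
Multiplication/division keeps the fewest significant figures: 2642.3 → 5 s.f., 5.2552 → 5 s.f., 84.59 → 4 s.f.; limit is 4.
Rounded to 4 significant figures: 4.253 × 10^4.

4.253 × 10^4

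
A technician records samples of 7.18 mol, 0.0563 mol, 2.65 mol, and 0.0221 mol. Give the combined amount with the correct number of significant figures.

9.91 mol

7.18 mol + 0.0563 mol + 2.65 mol + 0.0221 mol = 9.9084 mol.
Addition/subtraction keeps the fewest decimal places: 7.18 → 2 decimal places, 0.0563 → 4 decimal places, 2.65 → 2 decimal places, 0.0221 → 4 decimal places; limit is 2.
Rounded to 2 decimal places: 9.91 mol.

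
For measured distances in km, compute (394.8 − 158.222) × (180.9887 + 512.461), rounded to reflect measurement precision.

1.641 × 10⁵ km²

394.8 − 158.222 = 236.578, limited to 1 d.p. → 4 s.f.; 180.9887 + 512.461 = 693.4497, limited to 3 d.p. → 6 s.f.
Carrying full precision, 236.578 × 693.4497 = 164054.943127…; keep min(4, 6) = 4 s.f.
Rounded to 4 significant figures: 1.641 × 10⁵ km².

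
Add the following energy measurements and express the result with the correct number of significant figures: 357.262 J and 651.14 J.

1008.40 J

357.262 J + 651.14 J = 1008.402 J.
Addition/subtraction keeps the fewest decimal places: 357.262 → 3 decimal places, 651.14 → 2 decimal places; limit is 2.
Rounded to 2 decimal places: 1008.40 J.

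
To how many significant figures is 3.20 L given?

3

3.20: trailing zeros after a decimal point are significant.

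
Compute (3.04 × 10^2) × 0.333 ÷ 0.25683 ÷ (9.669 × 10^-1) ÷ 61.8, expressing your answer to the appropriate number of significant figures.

(3.04 × 10^2) × 0.333 ÷ 0.25683 ÷ (9.669 × 10^-1) ÷ 61.8 = 6.5963247706…
Multiplication/division keeps the fewest significant figures: 3.04 × 10^2 → 3 s.f., 0.333 → 3 s.f., 0.25683 → 5 s.f., 9.669 × 10^-1 → 4 s.f., 61.8 → 3 s.f.; limit is 3.
Rounded to 3 significant figures: 6.60.

6.60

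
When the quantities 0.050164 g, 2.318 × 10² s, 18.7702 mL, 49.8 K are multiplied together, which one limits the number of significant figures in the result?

49.8 K

0.050164 g → 5 s.f.; 2.318 × 10² s → 4 s.f.; 18.7702 mL → 6 s.f.; 49.8 K → 3 s.f.
The fewest is 3 significant figures, from 49.8 K.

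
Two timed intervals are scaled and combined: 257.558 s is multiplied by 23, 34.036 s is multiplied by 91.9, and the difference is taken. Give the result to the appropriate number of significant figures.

257.558 × 23 = 5923.834 → 5.9 × 10³ s (2 s.f., last digit at the 10^2 place).
34.036 × 91.9 = 3127.9084 → 3.13 × 10³ s (3 s.f., last digit at the 10^1 place).
Difference: 2795.9256 s; keep the coarser place, 10^2.
Result: 2.8 × 10³ s.

2.8 × 10³ s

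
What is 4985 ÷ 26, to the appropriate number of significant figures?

4985 ÷ 26 = 191.730769231…
Multiplication/division keeps the fewest significant figures: 4985 → 4 s.f., 26 → 2 s.f.; limit is 2.
Rounded to 2 significant figures: 1.9 × 10^2.

1.9 × 10^2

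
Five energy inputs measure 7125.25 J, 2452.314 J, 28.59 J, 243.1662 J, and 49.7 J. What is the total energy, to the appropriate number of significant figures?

7125.25 J + 2452.314 J + 28.59 J + 243.1662 J + 49.7 J = 9899.0202 J.
Addition/subtraction keeps the fewest decimal places: 7125.25 → 2 decimal places, 2452.314 → 3 decimal places, 28.59 → 2 decimal places, 243.1662 → 4 decimal places, 49.7 → 1 decimal place; limit is 1.
Rounded to 1 decimal place: 9899.0 J.

9899.0 J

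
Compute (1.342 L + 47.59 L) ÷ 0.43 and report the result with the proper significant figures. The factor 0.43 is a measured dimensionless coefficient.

1.342 L + 47.59 L = 48.932 L; the sum is limited to 2 decimal places (4 s.f.).
Carrying full precision, 48.932 ÷ 0.43 = 113.795348837… L; 0.43 has 2 s.f., so the result keeps min(4, 2) = 2 s.f.
Rounded to 2 significant figures: 1.1 × 10^2 L.

1.1 × 10^2 L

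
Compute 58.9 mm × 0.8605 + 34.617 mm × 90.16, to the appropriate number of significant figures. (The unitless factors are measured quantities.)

3.172 × 10^3 mm

58.9 × 0.8605 = 50.68345 → 50.7 mm (3 s.f., last digit at the 10^-1 place).
34.617 × 90.16 = 3121.06872 → 3121 mm (4 s.f., last digit at the 10^0 place).
Sum: 3171.75217 mm; keep the coarser place, 10^0.
Result: 3.172 × 10^3 mm.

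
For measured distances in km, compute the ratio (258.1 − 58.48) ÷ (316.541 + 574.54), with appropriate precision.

258.1 − 58.48 = 199.62, limited to 1 d.p. → 4 s.f.; 316.541 + 574.54 = 891.081, limited to 2 d.p. → 5 s.f.
Carrying full precision, 199.62 ÷ 891.081 = 0.224020038582…; keep min(4, 5) = 4 s.f.
Rounded to 4 significant figures: 0.2240.

0.2240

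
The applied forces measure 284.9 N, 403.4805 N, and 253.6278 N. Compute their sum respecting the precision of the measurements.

284.9 N + 403.4805 N + 253.6278 N = 942.0083 N.
Addition/subtraction keeps the fewest decimal places: 284.9 → 1 decimal place, 403.4805 → 4 decimal places, 253.6278 → 4 decimal places; limit is 1.
Rounded to 1 decimal place: 942.0 N.

942.0 N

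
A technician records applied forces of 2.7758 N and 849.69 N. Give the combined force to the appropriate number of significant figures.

2.7758 N + 849.69 N = 852.4658 N.
Addition/subtraction keeps the fewest decimal places: 2.7758 → 4 decimal places, 849.69 → 2 decimal places; limit is 2.
Rounded to 2 decimal places: 8.5247 × 10² N.

8.5247 × 10² N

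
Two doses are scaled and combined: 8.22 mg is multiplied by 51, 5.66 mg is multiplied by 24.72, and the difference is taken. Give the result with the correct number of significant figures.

2.8 × 10² mg

8.22 × 51 = 419.22 → 4.2 × 10² mg (2 s.f., last digit at the 10^1 place).
5.66 × 24.72 = 139.9152 → 140. mg (3 s.f., last digit at the 10^0 place).
Difference: 279.3048 mg; keep the coarser place, 10^1.
Result: 2.8 × 10² mg.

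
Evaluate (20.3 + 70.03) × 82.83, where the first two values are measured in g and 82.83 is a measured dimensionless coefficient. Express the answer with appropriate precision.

20.3 g + 70.03 g = 90.33 g; the sum is limited to 1 decimal place (3 s.f.).
Carrying full precision, 90.33 × 82.83 = 7482.0339 g; 82.83 has 4 s.f., so the result keeps min(3, 4) = 3 s.f.
Rounded to 3 significant figures: 7.48 × 10³ g.

7.48 × 10³ g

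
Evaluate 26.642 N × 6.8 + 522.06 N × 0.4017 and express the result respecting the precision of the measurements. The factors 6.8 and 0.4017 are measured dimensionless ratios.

3.9 × 10² N

26.642 × 6.8 = 181.1656 → 1.8 × 10² N (2 s.f., last digit at the 10^1 place).
522.06 × 0.4017 = 209.711502 → 2.097 × 10² N (4 s.f., last digit at the 10^-1 place).
Sum: 390.877102 N; keep the coarser place, 10^1.
Result: 3.9 × 10² N.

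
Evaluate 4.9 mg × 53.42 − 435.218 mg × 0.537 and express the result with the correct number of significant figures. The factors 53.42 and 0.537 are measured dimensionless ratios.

3 × 10¹ mg

4.9 × 53.42 = 261.758 → 2.6 × 10² mg (2 s.f., last digit at the 10^1 place).
435.218 × 0.537 = 233.712066 → 234 mg (3 s.f., last digit at the 10^0 place).
Difference: 28.045934 mg; keep the coarser place, 10^1.
Result: 3 × 10¹ mg.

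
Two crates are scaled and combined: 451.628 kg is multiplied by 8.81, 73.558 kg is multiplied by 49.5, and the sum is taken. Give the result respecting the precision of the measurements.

7.62 × 10³ kg

451.628 × 8.81 = 3978.84268 → 3.98 × 10³ kg (3 s.f., last digit at the 10^1 place).
73.558 × 49.5 = 3641.121 → 3.64 × 10³ kg (3 s.f., last digit at the 10^1 place).
Sum: 7619.96368 kg; keep the coarser place, 10^1.
Result: 7.62 × 10³ kg.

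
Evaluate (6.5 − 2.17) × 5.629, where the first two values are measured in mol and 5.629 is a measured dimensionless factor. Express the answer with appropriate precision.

24 mol

6.5 mol − 2.17 mol = 4.33 mol; the difference is limited to 1 decimal place (2 s.f.).
Carrying full precision, 4.33 × 5.629 = 24.37357 mol; 5.629 has 4 s.f., so the result keeps min(2, 4) = 2 s.f.
Rounded to 2 significant figures: 24 mol.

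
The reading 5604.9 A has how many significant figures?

5

5604.9: zeros between nonzero digits are significant.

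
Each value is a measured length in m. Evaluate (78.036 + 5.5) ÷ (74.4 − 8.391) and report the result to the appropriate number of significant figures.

1.27

78.036 + 5.5 = 83.536, limited to 1 d.p. → 3 s.f.; 74.4 − 8.391 = 66.009, limited to 1 d.p. → 3 s.f.
Carrying full precision, 83.536 ÷ 66.009 = 1.26552439819…; keep min(3, 3) = 3 s.f.
Rounded to 3 significant figures: 1.27.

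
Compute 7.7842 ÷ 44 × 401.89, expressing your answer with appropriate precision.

7.7842 ÷ 44 × 401.89 = 71.0998213182…
Multiplication/division keeps the fewest significant figures: 7.7842 → 5 s.f., 44 → 2 s.f., 401.89 → 5 s.f.; limit is 2.
Rounded to 2 significant figures: 71.

71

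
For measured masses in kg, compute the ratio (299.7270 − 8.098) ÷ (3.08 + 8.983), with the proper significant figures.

299.7270 − 8.098 = 291.6290, limited to 3 d.p. → 6 s.f.; 3.08 + 8.983 = 12.063, limited to 2 d.p. → 4 s.f.
Carrying full precision, 291.6290 ÷ 12.063 = 24.1754953163…; keep min(6, 4) = 4 s.f.
Rounded to 4 significant figures: 24.18.

24.18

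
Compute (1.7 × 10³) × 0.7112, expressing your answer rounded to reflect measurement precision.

(1.7 × 10³) × 0.7112 = 1209.04
Multiplication/division keeps the fewest significant figures: 1.7 × 10³ → 2 s.f., 0.7112 → 4 s.f.; limit is 2.
Rounded to 2 significant figures: 1.2 × 10³.

1.2 × 10³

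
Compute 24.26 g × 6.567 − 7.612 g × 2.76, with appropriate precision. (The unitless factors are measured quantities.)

24.26 × 6.567 = 159.31542 → 159.3 g (4 s.f., last digit at the 10^-1 place).
7.612 × 2.76 = 21.00912 → 21.0 g (3 s.f., last digit at the 10^-1 place).
Difference: 138.3063 g; keep the coarser place, 10^-1.
Result: 138.3 g.

138.3 g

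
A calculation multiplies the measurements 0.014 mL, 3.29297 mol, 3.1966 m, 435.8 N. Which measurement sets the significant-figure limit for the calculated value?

0.014 mL → 2 s.f.; 3.29297 mol → 6 s.f.; 3.1966 m → 5 s.f.; 435.8 N → 4 s.f.
The fewest is 2 significant figures, from 0.014 mL.

0.014 mL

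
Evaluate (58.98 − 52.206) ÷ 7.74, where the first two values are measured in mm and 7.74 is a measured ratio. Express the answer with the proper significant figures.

58.98 mm − 52.206 mm = 6.774 mm; the difference is limited to 2 decimal places (3 s.f.).
Carrying full precision, 6.774 ÷ 7.74 = 0.87519379845… mm; 7.74 has 3 s.f., so the result keeps min(3, 3) = 3 s.f.
Rounded to 3 significant figures: 0.875 mm.

0.875 mm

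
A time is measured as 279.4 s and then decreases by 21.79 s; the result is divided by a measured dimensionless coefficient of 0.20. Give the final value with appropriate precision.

1.3 × 10^3 s

279.4 s − 21.79 s = 257.61 s; the difference is limited to 1 decimal place (4 s.f.).
Carrying full precision, 257.61 ÷ 0.20 = 1288.05 s; 0.20 has 2 s.f., so the result keeps min(4, 2) = 2 s.f.
Rounded to 2 significant figures: 1.3 × 10^3 s.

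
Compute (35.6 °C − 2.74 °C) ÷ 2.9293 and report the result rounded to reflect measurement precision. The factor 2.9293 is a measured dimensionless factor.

11.2 °C

35.6 °C − 2.74 °C = 32.86 °C; the difference is limited to 1 decimal place (3 s.f.).
Carrying full precision, 32.86 ÷ 2.9293 = 11.2176970607… °C; 2.9293 has 5 s.f., so the result keeps min(3, 5) = 3 s.f.
Rounded to 3 significant figures: 11.2 °C.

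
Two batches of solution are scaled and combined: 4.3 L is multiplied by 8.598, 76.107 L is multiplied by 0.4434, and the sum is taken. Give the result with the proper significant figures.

71 L

4.3 × 8.598 = 36.9714 → 37 L (2 s.f., last digit at the 10^0 place).
76.107 × 0.4434 = 33.7458438 → 33.75 L (4 s.f., last digit at the 10^-2 place).
Sum: 70.7172438 L; keep the coarser place, 10^0.
Result: 71 L.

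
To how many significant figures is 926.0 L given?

4

926.0: trailing zeros after a decimal point are significant.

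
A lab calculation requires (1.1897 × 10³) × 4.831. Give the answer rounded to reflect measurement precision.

5747

(1.1897 × 10³) × 4.831 = 5747.4407
Multiplication/division keeps the fewest significant figures: 1.1897 × 10³ → 5 s.f., 4.831 → 4 s.f.; limit is 4.
Rounded to 4 significant figures: 5747.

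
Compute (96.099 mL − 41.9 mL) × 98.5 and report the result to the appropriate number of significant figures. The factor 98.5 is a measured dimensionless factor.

5.34 × 10^3 mL

96.099 mL − 41.9 mL = 54.199 mL; the difference is limited to 1 decimal place (3 s.f.).
Carrying full precision, 54.199 × 98.5 = 5338.6015 mL; 98.5 has 3 s.f., so the result keeps min(3, 3) = 3 s.f.
Rounded to 3 significant figures: 5.34 × 10^3 mL.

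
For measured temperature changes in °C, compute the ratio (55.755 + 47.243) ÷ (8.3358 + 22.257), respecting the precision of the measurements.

3.3667

55.755 + 47.243 = 102.998, limited to 3 d.p. → 6 s.f.; 8.3358 + 22.257 = 30.5928, limited to 3 d.p. → 5 s.f.
Carrying full precision, 102.998 ÷ 30.5928 = 3.36673988651…; keep min(6, 5) = 5 s.f.
Rounded to 5 significant figures: 3.3667.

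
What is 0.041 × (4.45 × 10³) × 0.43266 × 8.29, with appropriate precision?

0.041 × (4.45 × 10³) × 0.43266 × 8.29 = 654.40279293
Multiplication/division keeps the fewest significant figures: 0.041 → 2 s.f., 4.45 × 10³ → 3 s.f., 0.43266 → 5 s.f., 8.29 → 3 s.f.; limit is 2.
Rounded to 2 significant figures: 6.5 × 10².

6.5 × 10²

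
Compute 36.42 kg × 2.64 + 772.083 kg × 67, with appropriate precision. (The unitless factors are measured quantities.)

36.42 × 2.64 = 96.1488 → 96.1 kg (3 s.f., last digit at the 10^-1 place).
772.083 × 67 = 51729.561 → 5.2 × 10⁴ kg (2 s.f., last digit at the 10^3 place).
Sum: 51825.7098 kg; keep the coarser place, 10^3.
Result: 5.2 × 10⁴ kg.

5.2 × 10⁴ kg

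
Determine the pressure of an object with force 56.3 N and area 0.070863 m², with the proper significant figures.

pressure = 56.3 N ÷ 0.070863 m² = 794.49077798… Pa.
56.3 has 3 significant figures; 0.070863 has 5.
Division/multiplication keeps the fewest: 3 significant figures.
Rounded: 794 Pa.

794 Pa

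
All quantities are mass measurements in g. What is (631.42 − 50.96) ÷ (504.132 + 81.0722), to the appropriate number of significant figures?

631.42 − 50.96 = 580.46, limited to 2 d.p. → 5 s.f.; 504.132 + 81.0722 = 585.2042, limited to 3 d.p. → 6 s.f.
Carrying full precision, 580.46 ÷ 585.2042 = 0.991893086208…; keep min(5, 6) = 5 s.f.
Rounded to 5 significant figures: 9.9189 × 10^-1.

9.9189 × 10^-1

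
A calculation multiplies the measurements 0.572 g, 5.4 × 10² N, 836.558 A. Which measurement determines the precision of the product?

5.4 × 10² N

0.572 g → 3 s.f.; 5.4 × 10² N → 2 s.f.; 836.558 A → 6 s.f.
The fewest is 2 significant figures, from 5.4 × 10² N.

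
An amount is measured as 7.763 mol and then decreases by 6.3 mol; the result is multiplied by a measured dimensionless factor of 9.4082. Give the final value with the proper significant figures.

14 mol

7.763 mol − 6.3 mol = 1.463 mol; the difference is limited to 1 decimal place (2 s.f.).
Carrying full precision, 1.463 × 9.4082 = 13.7641966 mol; 9.4082 has 5 s.f., so the result keeps min(2, 5) = 2 s.f.
Rounded to 2 significant figures: 14 mol.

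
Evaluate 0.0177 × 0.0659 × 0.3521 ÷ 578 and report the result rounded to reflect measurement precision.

7.11 × 10^-7

0.0177 × 0.0659 × 0.3521 ÷ 578 = 7.10553638408 × 10^-7…
Multiplication/division keeps the fewest significant figures: 0.0177 → 3 s.f., 0.0659 → 3 s.f., 0.3521 → 4 s.f., 578 → 3 s.f.; limit is 3.
Rounded to 3 significant figures: 7.11 × 10^-7.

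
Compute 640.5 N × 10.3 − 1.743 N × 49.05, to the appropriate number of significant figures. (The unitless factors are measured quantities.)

6.51 × 10³ N

640.5 × 10.3 = 6597.15 → 6.60 × 10³ N (3 s.f., last digit at the 10^1 place).
1.743 × 49.05 = 85.49415 → 85.49 N (4 s.f., last digit at the 10^-2 place).
Difference: 6511.65585 N; keep the coarser place, 10^1.
Result: 6.51 × 10³ N.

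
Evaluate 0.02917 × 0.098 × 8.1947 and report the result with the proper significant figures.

0.023

0.02917 × 0.098 × 8.1947 = 0.023425861102
Multiplication/division keeps the fewest significant figures: 0.02917 → 4 s.f., 0.098 → 2 s.f., 8.1947 → 5 s.f.; limit is 2.
Rounded to 2 significant figures: 0.023.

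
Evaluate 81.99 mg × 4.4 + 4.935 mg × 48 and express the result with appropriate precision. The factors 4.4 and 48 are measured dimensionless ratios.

81.99 × 4.4 = 360.756 → 3.6 × 10^2 mg (2 s.f., last digit at the 10^1 place).
4.935 × 48 = 236.88 → 2.4 × 10^2 mg (2 s.f., last digit at the 10^1 place).
Sum: 597.636 mg; keep the coarser place, 10^1.
Result: 6.0 × 10^2 mg.

6.0 × 10^2 mg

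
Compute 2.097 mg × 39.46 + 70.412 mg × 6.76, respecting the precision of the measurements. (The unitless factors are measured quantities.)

2.097 × 39.46 = 82.74762 → 82.75 mg (4 s.f., last digit at the 10^-2 place).
70.412 × 6.76 = 475.98512 → 476 mg (3 s.f., last digit at the 10^0 place).
Sum: 558.73274 mg; keep the coarser place, 10^0.
Result: 5.59 × 10^2 mg.

5.59 × 10^2 mg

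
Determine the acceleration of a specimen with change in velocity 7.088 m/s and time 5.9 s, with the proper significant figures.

acceleration = 7.088 m/s ÷ 5.9 s = 1.2013559322… m/s².
7.088 has 4 significant figures; 5.9 has 2.
Division/multiplication keeps the fewest: 2 significant figures.
Rounded: 1.2 m/s².

1.2 m/s²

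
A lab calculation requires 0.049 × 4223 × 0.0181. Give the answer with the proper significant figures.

0.049 × 4223 × 0.0181 = 3.7453787
Multiplication/division keeps the fewest significant figures: 0.049 → 2 s.f., 4223 → 4 s.f., 0.0181 → 3 s.f.; limit is 2.
Rounded to 2 significant figures: 3.7.

3.7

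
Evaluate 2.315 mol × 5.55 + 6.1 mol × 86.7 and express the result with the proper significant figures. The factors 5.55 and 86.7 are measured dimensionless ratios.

5.4 × 10² mol

2.315 × 5.55 = 12.84825 → 12.8 mol (3 s.f., last digit at the 10^-1 place).
6.1 × 86.7 = 528.87 → 5.3 × 10² mol (2 s.f., last digit at the 10^1 place).
Sum: 541.71825 mol; keep the coarser place, 10^1.
Result: 5.4 × 10² mol.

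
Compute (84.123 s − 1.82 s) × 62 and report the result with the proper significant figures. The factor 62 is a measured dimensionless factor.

5.1 × 10³ s

84.123 s − 1.82 s = 82.303 s; the difference is limited to 2 decimal places (4 s.f.).
Carrying full precision, 82.303 × 62 = 5102.786 s; 62 has 2 s.f., so the result keeps min(4, 2) = 2 s.f.
Rounded to 2 significant figures: 5.1 × 10³ s.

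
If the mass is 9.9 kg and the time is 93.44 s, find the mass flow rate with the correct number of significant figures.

0.11 kg/s

mass flow rate = 9.9 kg ÷ 93.44 s = 0.105950342466… kg/s.
9.9 has 2 significant figures; 93.44 has 4.
Division/multiplication keeps the fewest: 2 significant figures.
Rounded: 0.11 kg/s.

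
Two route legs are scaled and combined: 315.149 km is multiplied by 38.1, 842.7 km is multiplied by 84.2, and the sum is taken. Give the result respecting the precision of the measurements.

8.30 × 10⁴ km

315.149 × 38.1 = 12007.1769 → 1.20 × 10⁴ km (3 s.f., last digit at the 10^2 place).
842.7 × 84.2 = 70955.34 → 7.10 × 10⁴ km (3 s.f., last digit at the 10^2 place).
Sum: 82962.5169 km; keep the coarser place, 10^2.
Result: 8.30 × 10⁴ km.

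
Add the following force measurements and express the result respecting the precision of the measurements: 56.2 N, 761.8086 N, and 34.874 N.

852.9 N

56.2 N + 761.8086 N + 34.874 N = 852.8826 N.
Addition/subtraction keeps the fewest decimal places: 56.2 → 1 decimal place, 761.8086 → 4 decimal places, 34.874 → 3 decimal places; limit is 1.
Rounded to 1 decimal place: 852.9 N.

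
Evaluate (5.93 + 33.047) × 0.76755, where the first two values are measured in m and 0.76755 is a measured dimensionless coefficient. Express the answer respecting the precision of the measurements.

29.92 m

5.93 m + 33.047 m = 38.977 m; the sum is limited to 2 decimal places (4 s.f.).
Carrying full precision, 38.977 × 0.76755 = 29.91679635 m; 0.76755 has 5 s.f., so the result keeps min(4, 5) = 4 s.f.
Rounded to 4 significant figures: 29.92 m.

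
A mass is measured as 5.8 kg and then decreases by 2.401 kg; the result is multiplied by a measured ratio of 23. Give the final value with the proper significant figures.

5.8 kg − 2.401 kg = 3.399 kg; the difference is limited to 1 decimal place (2 s.f.).
Carrying full precision, 3.399 × 23 = 78.177 kg; 23 has 2 s.f., so the result keeps min(2, 2) = 2 s.f.
Rounded to 2 significant figures: 78 kg.

78 kg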